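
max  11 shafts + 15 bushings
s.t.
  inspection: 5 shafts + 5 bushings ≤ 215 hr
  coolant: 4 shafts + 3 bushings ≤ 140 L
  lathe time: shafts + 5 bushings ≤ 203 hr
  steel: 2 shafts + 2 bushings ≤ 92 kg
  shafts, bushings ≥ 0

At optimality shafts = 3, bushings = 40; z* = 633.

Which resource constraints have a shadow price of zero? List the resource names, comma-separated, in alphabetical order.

coolant, steel

inspection: 215/215 (binding)
coolant: 132/140 (slack 8)
lathe time: 203/203 (binding)
steel: 86/92 (slack 6)
By complementary slackness, a constraint with positive slack has shadow price 0 → coolant, steel.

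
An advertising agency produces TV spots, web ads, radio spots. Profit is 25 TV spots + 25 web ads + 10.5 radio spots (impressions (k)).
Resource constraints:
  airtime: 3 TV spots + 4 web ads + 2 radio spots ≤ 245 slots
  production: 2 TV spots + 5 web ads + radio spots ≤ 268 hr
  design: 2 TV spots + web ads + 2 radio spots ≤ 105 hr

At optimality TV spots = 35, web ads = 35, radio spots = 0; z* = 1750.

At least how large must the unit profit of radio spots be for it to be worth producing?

20

At the optimum: airtime uses 245 of 245 (binding); production uses 245 of 268 (slack = 23); design uses 105 of 105 (binding).
Slack constraints have shadow price 0 (complementary slackness).
The binding rows give the dual system: 3·y_airtime + 2·y_design = 25 and 4·y_airtime + 1·y_design = 25.
This yields shadow prices y_airtime = 5, y_design = 5.
radio spots enters the basis when its profit ≥ yᵀa₃ = 5·2 + 5·2 = 20.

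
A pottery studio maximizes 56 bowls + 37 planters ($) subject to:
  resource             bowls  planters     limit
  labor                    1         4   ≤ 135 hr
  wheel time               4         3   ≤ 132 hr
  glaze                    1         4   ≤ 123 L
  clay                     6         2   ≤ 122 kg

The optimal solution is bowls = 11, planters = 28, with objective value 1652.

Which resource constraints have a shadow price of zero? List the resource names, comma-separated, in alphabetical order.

labor, wheel time

labor: 123/135 (slack 12)
wheel time: 128/132 (slack 4)
glaze: 123/123 (binding)
clay: 122/122 (binding)
By complementary slackness, a constraint with positive slack has shadow price 0 → labor, wheel time.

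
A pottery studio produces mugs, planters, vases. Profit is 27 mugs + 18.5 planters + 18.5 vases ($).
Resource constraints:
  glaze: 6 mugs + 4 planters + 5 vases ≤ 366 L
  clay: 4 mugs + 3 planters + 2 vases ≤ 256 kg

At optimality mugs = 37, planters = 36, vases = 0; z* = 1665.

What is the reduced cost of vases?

Both glaze and clay are binding at x*.
The binding rows give the dual system: 6·y_glaze + 4·y_clay = 27 and 4·y_glaze + 3·y_clay = 18.5.
→ y_glaze = 3.5 and y_clay = 1.5.
Reduced cost of vases: c₃ − yᵀa₃ = 18.5 − (3.5·5 + 1.5·2) = 18.5 − 20.5 = -2.

-2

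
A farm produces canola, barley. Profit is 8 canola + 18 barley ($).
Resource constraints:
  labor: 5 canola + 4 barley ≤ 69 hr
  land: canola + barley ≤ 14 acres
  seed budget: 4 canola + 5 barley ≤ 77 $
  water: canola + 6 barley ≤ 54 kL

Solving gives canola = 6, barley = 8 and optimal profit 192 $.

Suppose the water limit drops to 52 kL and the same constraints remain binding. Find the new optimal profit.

At the optimum: labor uses 62 of 69 (slack = 7); land uses 14 of 14 (binding); seed budget uses 64 of 77 (slack = 13); water uses 54 of 54 (binding).
Slack constraints have shadow price 0 (complementary slackness).
Dual feasibility on the basic columns requires 1·y_land + 1·y_water = 8, 1·y_land + 6·y_water = 18.
This yields shadow prices y_land = 6, y_water = 2.
Δz = y_water·Δb = 2 × (-2) = -4, so new z* = 192 − 4 = 188.

188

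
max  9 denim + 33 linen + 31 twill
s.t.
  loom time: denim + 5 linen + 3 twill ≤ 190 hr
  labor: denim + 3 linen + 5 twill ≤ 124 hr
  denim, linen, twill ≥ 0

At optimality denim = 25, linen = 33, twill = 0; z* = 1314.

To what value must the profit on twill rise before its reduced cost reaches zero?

39

At the optimum: loom time uses 190 of 190 (binding); labor uses 124 of 124 (binding).
From A_Bᵀ y = c: 1·y_loom time + 1·y_labor = 9; 5·y_loom time + 3·y_labor = 33.
This yields shadow prices y_loom time = 3, y_labor = 6.
twill enters the basis when its profit ≥ yᵀa₃ = 3·3 + 6·5 = 39.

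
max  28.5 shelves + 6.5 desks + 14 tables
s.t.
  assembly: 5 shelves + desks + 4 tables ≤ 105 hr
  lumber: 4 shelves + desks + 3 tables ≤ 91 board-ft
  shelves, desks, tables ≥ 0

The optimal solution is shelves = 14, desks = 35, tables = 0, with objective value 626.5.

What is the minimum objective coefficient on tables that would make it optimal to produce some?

22

Check each constraint at x*: assembly 105/105 (tight); lumber 91/91 (tight).
The binding rows give the dual system: 5·y_assembly + 4·y_lumber = 28.5 and 1·y_assembly + 1·y_lumber = 6.5.
Solving: y_assembly = 2.5, y_lumber = 4.
tables enters the basis when its profit ≥ yᵀa₃ = 2.5·4 + 4·3 = 22.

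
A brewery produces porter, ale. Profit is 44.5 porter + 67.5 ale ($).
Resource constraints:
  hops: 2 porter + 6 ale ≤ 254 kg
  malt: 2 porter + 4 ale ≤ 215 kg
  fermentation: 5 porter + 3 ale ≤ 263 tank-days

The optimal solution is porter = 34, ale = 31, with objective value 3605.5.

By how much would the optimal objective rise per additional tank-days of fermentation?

5.5

Binding: hops and fermentation. Non-binding: malt (23 unused).
Since malt is not tight, its dual is 0.
From A_Bᵀ y = c: 2·y_hops + 5·y_fermentation = 44.5; 6·y_hops + 3·y_fermentation = 67.5.
This yields shadow prices y_hops = 8.5, y_fermentation = 5.5.
Shadow price of fermentation = 5.5.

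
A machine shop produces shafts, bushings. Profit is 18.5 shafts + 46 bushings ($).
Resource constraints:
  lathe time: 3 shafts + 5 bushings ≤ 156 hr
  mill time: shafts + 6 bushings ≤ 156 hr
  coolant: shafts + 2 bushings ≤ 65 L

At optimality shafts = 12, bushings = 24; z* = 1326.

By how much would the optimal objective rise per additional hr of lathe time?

5

Check each constraint at x*: lathe time 156/156 (tight); mill time 156/156 (tight); coolant 60/65 (slack 5).
By complementary slackness, y = 0 for the non-binding constraint.
From A_Bᵀ y = c: 3·y_lathe time + 1·y_mill time = 18.5; 5·y_lathe time + 6·y_mill time = 46.
This yields shadow prices y_lathe time = 5, y_mill time = 3.5.
Shadow price of lathe time = 5.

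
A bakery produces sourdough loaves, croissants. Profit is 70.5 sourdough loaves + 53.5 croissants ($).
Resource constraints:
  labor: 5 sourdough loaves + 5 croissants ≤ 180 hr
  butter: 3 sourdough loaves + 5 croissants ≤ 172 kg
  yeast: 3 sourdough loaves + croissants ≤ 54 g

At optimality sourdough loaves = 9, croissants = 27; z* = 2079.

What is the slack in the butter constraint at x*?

10

butter used = 3·9 + 5·27 = 162; slack = 172 − 162 = 10.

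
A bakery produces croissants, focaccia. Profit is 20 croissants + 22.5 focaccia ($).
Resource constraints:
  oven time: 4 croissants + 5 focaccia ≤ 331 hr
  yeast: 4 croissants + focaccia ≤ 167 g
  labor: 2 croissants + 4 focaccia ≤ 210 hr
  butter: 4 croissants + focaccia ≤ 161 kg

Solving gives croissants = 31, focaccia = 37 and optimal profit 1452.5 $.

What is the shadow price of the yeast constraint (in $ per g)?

0

Check each constraint at x*: oven time 309/331 (slack 22); yeast 161/167 (slack 6); labor 210/210 (tight); butter 161/161 (tight).
By complementary slackness, y = 0 for the non-binding constraints.
The binding rows give the dual system: 2·y_labor + 4·y_butter = 20 and 4·y_labor + 1·y_butter = 22.5.
→ y_labor = 5 and y_butter = 2.5.
Shadow price of yeast = 0.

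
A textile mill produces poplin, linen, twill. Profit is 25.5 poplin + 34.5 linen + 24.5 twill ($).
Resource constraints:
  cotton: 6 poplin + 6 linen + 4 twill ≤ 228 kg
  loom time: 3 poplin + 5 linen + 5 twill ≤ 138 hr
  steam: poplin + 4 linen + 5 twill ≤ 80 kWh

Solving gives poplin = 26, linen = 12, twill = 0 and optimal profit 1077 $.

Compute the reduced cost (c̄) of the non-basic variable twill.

-6

Binding: cotton and loom time. Non-binding: steam (6 unused).
By complementary slackness, y = 0 for the non-binding constraint.
The binding rows give the dual system: 6·y_cotton + 3·y_loom time = 25.5 and 6·y_cotton + 5·y_loom time = 34.5.
Solving: y_cotton = 2, y_loom time = 4.5.
Reduced cost of twill: c₃ − yᵀa₃ = 24.5 − (2·4 + 4.5·5) = 24.5 − 30.5 = -6.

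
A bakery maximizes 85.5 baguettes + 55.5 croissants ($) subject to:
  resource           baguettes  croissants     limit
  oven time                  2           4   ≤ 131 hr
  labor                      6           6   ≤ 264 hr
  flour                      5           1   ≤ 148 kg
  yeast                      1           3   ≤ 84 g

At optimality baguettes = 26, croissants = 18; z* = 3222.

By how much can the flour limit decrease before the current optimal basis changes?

8

Binding constraints: labor, flour. The basis is B = [[6,6],[5,1]] with det -24.
Per unit decrease in flour, x* moves by d = (-0.25, 0.25).
The basis stays optimal until yeast becomes binding; allowable decrease = 8 kg.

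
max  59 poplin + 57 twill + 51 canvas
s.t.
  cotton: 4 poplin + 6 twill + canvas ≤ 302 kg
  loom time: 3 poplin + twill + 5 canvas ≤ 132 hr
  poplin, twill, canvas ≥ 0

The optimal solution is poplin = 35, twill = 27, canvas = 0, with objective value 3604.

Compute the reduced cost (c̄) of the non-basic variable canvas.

Both cotton and loom time are binding at x*.
Dual feasibility on the basic columns requires 4·y_cotton + 3·y_loom time = 59, 6·y_cotton + 1·y_loom time = 57.
Solving: y_cotton = 8, y_loom time = 9.
Reduced cost of canvas: c₃ − yᵀa₃ = 51 − (8·1 + 9·5) = 51 − 53 = -2.

-2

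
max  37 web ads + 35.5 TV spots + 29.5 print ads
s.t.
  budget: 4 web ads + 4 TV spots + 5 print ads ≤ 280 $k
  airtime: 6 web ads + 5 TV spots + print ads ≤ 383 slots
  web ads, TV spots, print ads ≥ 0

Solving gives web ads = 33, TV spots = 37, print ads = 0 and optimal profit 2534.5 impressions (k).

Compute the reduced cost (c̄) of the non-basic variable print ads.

Check each constraint at x*: budget 280/280 (tight); airtime 383/383 (tight).
The binding rows give the dual system: 4·y_budget + 6·y_airtime = 37 and 4·y_budget + 5·y_airtime = 35.5.
→ y_budget = 7 and y_airtime = 1.5.
Reduced cost of print ads: c₃ − yᵀa₃ = 29.5 − (7·5 + 1.5·1) = 29.5 − 36.5 = -7.

-7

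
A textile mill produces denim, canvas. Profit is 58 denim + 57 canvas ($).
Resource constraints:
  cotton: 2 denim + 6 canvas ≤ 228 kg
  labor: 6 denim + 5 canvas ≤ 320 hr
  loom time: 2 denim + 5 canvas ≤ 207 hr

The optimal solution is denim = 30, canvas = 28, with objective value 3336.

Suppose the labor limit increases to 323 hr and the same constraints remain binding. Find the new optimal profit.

At the optimum: cotton uses 228 of 228 (binding); labor uses 320 of 320 (binding); loom time uses 200 of 207 (slack = 7).
Since loom time is not tight, its dual is 0.
Dual feasibility on the basic columns requires 2·y_cotton + 6·y_labor = 58, 6·y_cotton + 5·y_labor = 57.
This yields shadow prices y_cotton = 2, y_labor = 9.
Δz = y_labor·Δb = 9 × (3) = 27, so new z* = 3336 + 27 = 3363.

3363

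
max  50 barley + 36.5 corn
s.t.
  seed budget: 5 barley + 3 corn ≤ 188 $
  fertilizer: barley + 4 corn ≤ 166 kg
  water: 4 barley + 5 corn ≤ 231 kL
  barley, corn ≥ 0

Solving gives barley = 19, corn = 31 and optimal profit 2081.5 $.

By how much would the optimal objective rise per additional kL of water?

Check each constraint at x*: seed budget 188/188 (tight); fertilizer 143/166 (slack 23); water 231/231 (tight).
Since fertilizer is not tight, its dual is 0.
Dual feasibility on the basic columns requires 5·y_seed budget + 4·y_water = 50, 3·y_seed budget + 5·y_water = 36.5.
This yields shadow prices y_seed budget = 8, y_water = 2.5.
Shadow price of water = 2.5.

2.5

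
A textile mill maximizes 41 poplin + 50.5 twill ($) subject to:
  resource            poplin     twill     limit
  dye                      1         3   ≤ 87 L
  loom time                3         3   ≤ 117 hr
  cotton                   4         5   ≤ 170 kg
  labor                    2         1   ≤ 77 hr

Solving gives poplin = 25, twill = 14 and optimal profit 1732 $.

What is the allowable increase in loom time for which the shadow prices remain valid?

6.5

Binding constraints: loom time, cotton. The basis is B = [[3,3],[4,5]] with det 3.
Per unit increase in loom time, x* moves by d = (1.6667, -1.3333).
The basis stays optimal until labor becomes binding; allowable increase = 6.5 hr.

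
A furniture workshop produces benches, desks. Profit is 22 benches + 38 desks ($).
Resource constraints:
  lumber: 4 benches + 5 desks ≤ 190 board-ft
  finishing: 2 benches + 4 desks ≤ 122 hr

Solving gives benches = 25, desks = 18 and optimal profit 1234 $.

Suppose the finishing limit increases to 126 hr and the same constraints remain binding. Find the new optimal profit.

Both lumber and finishing are binding at x*.
Dual feasibility on the basic columns requires 4·y_lumber + 2·y_finishing = 22, 5·y_lumber + 4·y_finishing = 38.
This yields shadow prices y_lumber = 2, y_finishing = 7.
Δz = y_finishing·Δb = 7 × (4) = 28, so new z* = 1234 + 28 = 1262.

1262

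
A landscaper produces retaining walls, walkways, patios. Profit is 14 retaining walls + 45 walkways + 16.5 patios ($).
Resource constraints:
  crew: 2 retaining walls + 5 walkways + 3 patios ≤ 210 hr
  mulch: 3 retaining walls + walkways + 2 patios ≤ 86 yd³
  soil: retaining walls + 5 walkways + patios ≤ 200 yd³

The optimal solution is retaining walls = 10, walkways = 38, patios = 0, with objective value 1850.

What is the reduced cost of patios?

Binding: crew and soil. Non-binding: mulch (18 unused).
Slack constraints have shadow price 0 (complementary slackness).
The binding rows give the dual system: 2·y_crew + 1·y_soil = 14 and 5·y_crew + 5·y_soil = 45.
→ y_crew = 5 and y_soil = 4.
Reduced cost of patios: c₃ − yᵀa₃ = 16.5 − (5·3 + 4·1) = 16.5 − 19 = -2.5.

-2.5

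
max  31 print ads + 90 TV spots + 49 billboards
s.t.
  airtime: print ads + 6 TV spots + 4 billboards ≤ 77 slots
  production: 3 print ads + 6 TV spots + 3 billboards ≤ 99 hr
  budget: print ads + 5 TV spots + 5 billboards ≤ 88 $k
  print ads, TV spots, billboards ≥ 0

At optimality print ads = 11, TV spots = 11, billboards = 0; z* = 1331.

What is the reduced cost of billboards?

Check each constraint at x*: airtime 77/77 (tight); production 99/99 (tight); budget 66/88 (slack 22).
Since budget is not tight, its dual is 0.
From A_Bᵀ y = c: 1·y_airtime + 3·y_production = 31; 6·y_airtime + 6·y_production = 90.
Solving: y_airtime = 7, y_production = 8.
Reduced cost of billboards: c₃ − yᵀa₃ = 49 − (7·4 + 8·3) = 49 − 52 = -3.

-3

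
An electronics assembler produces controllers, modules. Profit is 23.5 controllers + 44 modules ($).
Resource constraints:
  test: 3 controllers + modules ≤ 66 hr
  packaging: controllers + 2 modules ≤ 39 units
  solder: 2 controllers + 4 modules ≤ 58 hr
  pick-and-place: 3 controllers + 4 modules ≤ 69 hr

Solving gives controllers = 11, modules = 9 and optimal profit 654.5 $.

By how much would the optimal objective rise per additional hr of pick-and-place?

1.5

Check each constraint at x*: test 42/66 (slack 24); packaging 29/39 (slack 10); solder 58/58 (tight); pick-and-place 69/69 (tight).
Since test, packaging are not tight, their duals are 0.
From A_Bᵀ y = c: 2·y_solder + 3·y_pick-and-place = 23.5; 4·y_solder + 4·y_pick-and-place = 44.
→ y_solder = 9.5 and y_pick-and-place = 1.5.
Shadow price of pick-and-place = 1.5.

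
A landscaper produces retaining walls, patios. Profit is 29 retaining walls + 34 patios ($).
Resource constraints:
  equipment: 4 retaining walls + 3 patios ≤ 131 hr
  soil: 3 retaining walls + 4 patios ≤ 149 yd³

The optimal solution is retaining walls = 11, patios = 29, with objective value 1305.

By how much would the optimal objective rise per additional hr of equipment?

At the optimum: equipment uses 131 of 131 (binding); soil uses 149 of 149 (binding).
From A_Bᵀ y = c: 4·y_equipment + 3·y_soil = 29; 3·y_equipment + 4·y_soil = 34.
→ y_equipment = 2 and y_soil = 7.
Shadow price of equipment = 2.

2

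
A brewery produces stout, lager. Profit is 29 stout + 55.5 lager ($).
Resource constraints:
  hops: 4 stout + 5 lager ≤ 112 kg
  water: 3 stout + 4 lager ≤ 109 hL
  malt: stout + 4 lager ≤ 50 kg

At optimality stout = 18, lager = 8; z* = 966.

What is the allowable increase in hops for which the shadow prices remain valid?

Binding constraints: hops, malt. The basis is B = [[4,5],[1,4]] with det 11.
Per unit increase in hops, x* moves by d = (0.3636, -0.0909).
The basis stays optimal until water becomes binding; allowable increase = 31.625 kg.

31.625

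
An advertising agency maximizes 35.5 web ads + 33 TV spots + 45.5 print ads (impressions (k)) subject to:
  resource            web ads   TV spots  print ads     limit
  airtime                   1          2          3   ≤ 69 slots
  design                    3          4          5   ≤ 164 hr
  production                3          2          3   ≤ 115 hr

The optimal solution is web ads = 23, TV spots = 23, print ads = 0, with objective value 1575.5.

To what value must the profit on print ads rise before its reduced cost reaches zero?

Binding: airtime and production. Non-binding: design (3 unused).
Since design is not tight, its dual is 0.
From A_Bᵀ y = c: 1·y_airtime + 3·y_production = 35.5; 2·y_airtime + 2·y_production = 33.
This yields shadow prices y_airtime = 7, y_production = 9.5.
print ads enters the basis when its profit ≥ yᵀa₃ = 7·3 + 9.5·3 = 49.5.

49.5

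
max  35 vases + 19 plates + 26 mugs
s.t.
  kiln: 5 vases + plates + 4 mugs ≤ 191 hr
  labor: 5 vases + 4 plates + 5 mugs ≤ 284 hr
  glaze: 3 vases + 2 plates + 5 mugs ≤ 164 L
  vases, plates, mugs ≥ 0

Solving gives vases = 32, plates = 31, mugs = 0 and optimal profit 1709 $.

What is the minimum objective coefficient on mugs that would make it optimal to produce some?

32

At the optimum: kiln uses 191 of 191 (binding); labor uses 284 of 284 (binding); glaze uses 158 of 164 (slack = 6).
Slack constraints have shadow price 0 (complementary slackness).
From A_Bᵀ y = c: 5·y_kiln + 5·y_labor = 35; 1·y_kiln + 4·y_labor = 19.
Solving: y_kiln = 3, y_labor = 4.
mugs enters the basis when its profit ≥ yᵀa₃ = 3·4 + 4·5 = 32.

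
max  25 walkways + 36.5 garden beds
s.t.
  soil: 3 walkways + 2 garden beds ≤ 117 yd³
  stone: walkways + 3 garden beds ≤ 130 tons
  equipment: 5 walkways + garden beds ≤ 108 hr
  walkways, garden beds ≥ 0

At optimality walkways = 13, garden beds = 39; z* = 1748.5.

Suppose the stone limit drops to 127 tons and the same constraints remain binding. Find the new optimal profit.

1723

Check each constraint at x*: soil 117/117 (tight); stone 130/130 (tight); equipment 104/108 (slack 4).
Slack constraints have shadow price 0 (complementary slackness).
Dual feasibility on the basic columns requires 3·y_soil + 1·y_stone = 25, 2·y_soil + 3·y_stone = 36.5.
This yields shadow prices y_soil = 5.5, y_stone = 8.5.
Δz = y_stone·Δb = 8.5 × (-3) = -25.5, so new z* = 1748.5 − 25.5 = 1723.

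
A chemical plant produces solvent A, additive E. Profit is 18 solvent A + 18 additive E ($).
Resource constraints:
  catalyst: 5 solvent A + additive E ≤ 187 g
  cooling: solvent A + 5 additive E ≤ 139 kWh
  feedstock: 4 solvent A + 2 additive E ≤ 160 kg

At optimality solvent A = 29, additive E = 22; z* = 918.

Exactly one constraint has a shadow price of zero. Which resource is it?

catalyst

catalyst: 167/187 (slack 20)
cooling: 139/139 (binding)
feedstock: 160/160 (binding)
By complementary slackness, a constraint with positive slack has shadow price 0 → catalyst.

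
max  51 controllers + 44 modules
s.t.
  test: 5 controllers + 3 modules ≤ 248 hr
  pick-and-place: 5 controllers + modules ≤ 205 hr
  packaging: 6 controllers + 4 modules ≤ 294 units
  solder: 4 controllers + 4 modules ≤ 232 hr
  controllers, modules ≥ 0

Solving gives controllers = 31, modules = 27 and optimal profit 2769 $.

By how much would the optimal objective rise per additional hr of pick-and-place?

0

Binding: packaging and solder. Non-binding: test (12 unused), pick-and-place (23 unused).
Since test, pick-and-place are not tight, their duals are 0.
Dual feasibility on the basic columns requires 6·y_packaging + 4·y_solder = 51, 4·y_packaging + 4·y_solder = 44.
Solving: y_packaging = 3.5, y_solder = 7.5.
Shadow price of pick-and-place = 0.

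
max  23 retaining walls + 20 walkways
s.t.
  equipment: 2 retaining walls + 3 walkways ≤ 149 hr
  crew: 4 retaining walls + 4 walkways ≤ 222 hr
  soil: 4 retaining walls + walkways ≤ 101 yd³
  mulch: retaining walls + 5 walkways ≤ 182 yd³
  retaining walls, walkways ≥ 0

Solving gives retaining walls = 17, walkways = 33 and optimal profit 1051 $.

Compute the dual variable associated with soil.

5

Binding: soil and mulch. Non-binding: equipment (16 unused), crew (22 unused).
By complementary slackness, y = 0 for the non-binding constraints.
The binding rows give the dual system: 4·y_soil + 1·y_mulch = 23 and 1·y_soil + 5·y_mulch = 20.
This yields shadow prices y_soil = 5, y_mulch = 3.
Shadow price of soil = 5.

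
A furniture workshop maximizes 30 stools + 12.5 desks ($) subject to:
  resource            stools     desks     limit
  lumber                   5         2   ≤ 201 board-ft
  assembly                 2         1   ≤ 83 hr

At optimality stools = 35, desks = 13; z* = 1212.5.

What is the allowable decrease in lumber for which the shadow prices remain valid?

Binding constraints: lumber, assembly. The basis is B = [[5,2],[2,1]] with det 1.
Per unit decrease in lumber, x* moves by d = (-1, 2).
The basis stays optimal until stools reaches 0; allowable decrease = 35 board-ft.

35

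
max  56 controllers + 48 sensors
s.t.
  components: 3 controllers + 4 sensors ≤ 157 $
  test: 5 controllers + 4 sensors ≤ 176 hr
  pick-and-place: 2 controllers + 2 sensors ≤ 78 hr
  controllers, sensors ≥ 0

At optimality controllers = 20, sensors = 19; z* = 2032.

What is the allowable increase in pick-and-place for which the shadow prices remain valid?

5.25

Binding constraints: test, pick-and-place. The basis is B = [[5,4],[2,2]] with det 2.
Per unit increase in pick-and-place, x* moves by d = (-2, 2.5).
The basis stays optimal until components becomes binding; allowable increase = 5.25 hr.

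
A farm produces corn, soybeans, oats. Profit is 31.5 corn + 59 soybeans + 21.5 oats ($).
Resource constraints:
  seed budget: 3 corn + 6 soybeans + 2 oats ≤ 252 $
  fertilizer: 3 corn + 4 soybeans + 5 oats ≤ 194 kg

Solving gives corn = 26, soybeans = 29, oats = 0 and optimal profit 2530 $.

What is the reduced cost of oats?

At the optimum: seed budget uses 252 of 252 (binding); fertilizer uses 194 of 194 (binding).
The binding rows give the dual system: 3·y_seed budget + 3·y_fertilizer = 31.5 and 6·y_seed budget + 4·y_fertilizer = 59.
Solving: y_seed budget = 8.5, y_fertilizer = 2.
Reduced cost of oats: c₃ − yᵀa₃ = 21.5 − (8.5·2 + 2·5) = 21.5 − 27 = -5.5.

-5.5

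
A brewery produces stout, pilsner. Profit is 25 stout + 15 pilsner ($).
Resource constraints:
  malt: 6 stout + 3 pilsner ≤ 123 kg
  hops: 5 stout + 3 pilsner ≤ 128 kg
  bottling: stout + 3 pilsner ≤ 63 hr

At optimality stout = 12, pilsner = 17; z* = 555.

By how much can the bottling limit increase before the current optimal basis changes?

60

Binding constraints: malt, bottling. The basis is B = [[6,3],[1,3]] with det 15.
Per unit increase in bottling, x* moves by d = (-0.2, 0.4).
The basis stays optimal until stout reaches 0; allowable increase = 60 hr.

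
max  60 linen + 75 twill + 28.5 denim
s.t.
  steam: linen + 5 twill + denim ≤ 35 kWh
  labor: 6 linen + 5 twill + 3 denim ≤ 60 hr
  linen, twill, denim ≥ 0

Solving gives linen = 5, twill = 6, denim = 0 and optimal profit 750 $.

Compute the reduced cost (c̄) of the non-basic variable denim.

-4.5

Check each constraint at x*: steam 35/35 (tight); labor 60/60 (tight).
From A_Bᵀ y = c: 1·y_steam + 6·y_labor = 60; 5·y_steam + 5·y_labor = 75.
Solving: y_steam = 6, y_labor = 9.
Reduced cost of denim: c₃ − yᵀa₃ = 28.5 − (6·1 + 9·3) = 28.5 − 33 = -4.5.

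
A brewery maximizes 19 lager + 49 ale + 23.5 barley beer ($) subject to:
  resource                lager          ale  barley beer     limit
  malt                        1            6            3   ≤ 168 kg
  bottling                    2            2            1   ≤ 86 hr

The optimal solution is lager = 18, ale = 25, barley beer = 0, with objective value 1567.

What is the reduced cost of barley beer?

-1

Check each constraint at x*: malt 168/168 (tight); bottling 86/86 (tight).
From A_Bᵀ y = c: 1·y_malt + 2·y_bottling = 19; 6·y_malt + 2·y_bottling = 49.
Solving: y_malt = 6, y_bottling = 6.5.
Reduced cost of barley beer: c₃ − yᵀa₃ = 23.5 − (6·3 + 6.5·1) = 23.5 − 24.5 = -1.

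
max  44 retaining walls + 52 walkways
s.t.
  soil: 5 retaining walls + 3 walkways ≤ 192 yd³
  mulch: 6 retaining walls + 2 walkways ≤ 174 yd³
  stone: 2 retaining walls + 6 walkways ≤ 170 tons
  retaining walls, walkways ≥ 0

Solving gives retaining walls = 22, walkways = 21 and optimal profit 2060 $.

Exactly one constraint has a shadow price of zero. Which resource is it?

soil: 173/192 (slack 19)
mulch: 174/174 (binding)
stone: 170/170 (binding)
By complementary slackness, a constraint with positive slack has shadow price 0 → soil.

soil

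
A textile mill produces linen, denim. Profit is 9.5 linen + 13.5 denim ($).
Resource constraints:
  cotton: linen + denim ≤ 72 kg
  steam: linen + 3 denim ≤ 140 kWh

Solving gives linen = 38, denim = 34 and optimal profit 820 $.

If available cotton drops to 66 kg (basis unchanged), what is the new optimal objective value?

775

At the optimum: cotton uses 72 of 72 (binding); steam uses 140 of 140 (binding).
Dual feasibility on the basic columns requires 1·y_cotton + 1·y_steam = 9.5, 1·y_cotton + 3·y_steam = 13.5.
Solving: y_cotton = 7.5, y_steam = 2.
Δz = y_cotton·Δb = 7.5 × (-6) = -45, so new z* = 820 − 45 = 775.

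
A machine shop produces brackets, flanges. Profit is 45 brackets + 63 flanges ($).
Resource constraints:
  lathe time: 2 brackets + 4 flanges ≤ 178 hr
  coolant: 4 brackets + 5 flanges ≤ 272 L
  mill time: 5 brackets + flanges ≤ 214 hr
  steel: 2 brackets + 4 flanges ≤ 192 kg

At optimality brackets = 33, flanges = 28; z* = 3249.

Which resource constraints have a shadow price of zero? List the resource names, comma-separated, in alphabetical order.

mill time, steel

lathe time: 178/178 (binding)
coolant: 272/272 (binding)
mill time: 193/214 (slack 21)
steel: 178/192 (slack 14)
By complementary slackness, a constraint with positive slack has shadow price 0 → mill time, steel.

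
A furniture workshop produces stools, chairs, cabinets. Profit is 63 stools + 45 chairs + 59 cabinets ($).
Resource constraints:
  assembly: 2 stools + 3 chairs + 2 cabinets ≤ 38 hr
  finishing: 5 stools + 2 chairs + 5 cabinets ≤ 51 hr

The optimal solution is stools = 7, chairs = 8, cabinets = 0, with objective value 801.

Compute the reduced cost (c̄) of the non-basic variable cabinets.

Check each constraint at x*: assembly 38/38 (tight); finishing 51/51 (tight).
From A_Bᵀ y = c: 2·y_assembly + 5·y_finishing = 63; 3·y_assembly + 2·y_finishing = 45.
This yields shadow prices y_assembly = 9, y_finishing = 9.
Reduced cost of cabinets: c₃ − yᵀa₃ = 59 − (9·2 + 9·5) = 59 − 63 = -4.

-4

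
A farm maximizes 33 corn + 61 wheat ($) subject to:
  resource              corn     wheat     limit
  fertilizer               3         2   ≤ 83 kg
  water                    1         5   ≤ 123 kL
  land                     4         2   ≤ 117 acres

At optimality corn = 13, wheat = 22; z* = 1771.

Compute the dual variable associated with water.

9

Binding: fertilizer and water. Non-binding: land (21 unused).
By complementary slackness, y = 0 for the non-binding constraint.
From A_Bᵀ y = c: 3·y_fertilizer + 1·y_water = 33; 2·y_fertilizer + 5·y_water = 61.
→ y_fertilizer = 8 and y_water = 9.
Shadow price of water = 9.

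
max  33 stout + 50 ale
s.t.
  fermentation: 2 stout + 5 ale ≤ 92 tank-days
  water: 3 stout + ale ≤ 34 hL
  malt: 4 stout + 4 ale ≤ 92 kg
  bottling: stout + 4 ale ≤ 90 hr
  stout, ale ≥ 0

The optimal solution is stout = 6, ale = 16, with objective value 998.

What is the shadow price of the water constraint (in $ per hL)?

Binding: fermentation and water. Non-binding: malt (4 unused), bottling (20 unused).
By complementary slackness, y = 0 for the non-binding constraints.
From A_Bᵀ y = c: 2·y_fermentation + 3·y_water = 33; 5·y_fermentation + 1·y_water = 50.
This yields shadow prices y_fermentation = 9, y_water = 5.
Shadow price of water = 5.

5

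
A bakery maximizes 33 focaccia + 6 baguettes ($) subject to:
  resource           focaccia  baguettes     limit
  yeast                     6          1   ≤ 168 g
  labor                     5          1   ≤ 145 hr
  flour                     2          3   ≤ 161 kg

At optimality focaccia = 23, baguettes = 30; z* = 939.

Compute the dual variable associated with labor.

Binding: yeast and labor. Non-binding: flour (25 unused).
Since flour is not tight, its dual is 0.
The binding rows give the dual system: 6·y_yeast + 5·y_labor = 33 and 1·y_yeast + 1·y_labor = 6.
Solving: y_yeast = 3, y_labor = 3.
Shadow price of labor = 3.

3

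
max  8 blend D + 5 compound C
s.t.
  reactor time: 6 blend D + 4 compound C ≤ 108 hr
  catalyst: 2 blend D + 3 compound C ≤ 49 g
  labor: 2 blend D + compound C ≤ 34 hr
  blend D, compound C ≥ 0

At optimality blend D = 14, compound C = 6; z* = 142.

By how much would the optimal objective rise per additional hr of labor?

Binding: reactor time and labor. Non-binding: catalyst (3 unused).
Since catalyst is not tight, its dual is 0.
Dual feasibility on the basic columns requires 6·y_reactor time + 2·y_labor = 8, 4·y_reactor time + 1·y_labor = 5.
Solving: y_reactor time = 1, y_labor = 1.
Shadow price of labor = 1.

1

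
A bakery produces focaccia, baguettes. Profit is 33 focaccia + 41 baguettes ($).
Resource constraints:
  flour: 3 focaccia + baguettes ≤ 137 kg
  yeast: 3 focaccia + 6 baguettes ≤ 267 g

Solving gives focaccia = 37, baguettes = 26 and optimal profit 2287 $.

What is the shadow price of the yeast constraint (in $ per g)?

Both flour and yeast are binding at x*.
Dual feasibility on the basic columns requires 3·y_flour + 3·y_yeast = 33, 1·y_flour + 6·y_yeast = 41.
→ y_flour = 5 and y_yeast = 6.
Shadow price of yeast = 6.

6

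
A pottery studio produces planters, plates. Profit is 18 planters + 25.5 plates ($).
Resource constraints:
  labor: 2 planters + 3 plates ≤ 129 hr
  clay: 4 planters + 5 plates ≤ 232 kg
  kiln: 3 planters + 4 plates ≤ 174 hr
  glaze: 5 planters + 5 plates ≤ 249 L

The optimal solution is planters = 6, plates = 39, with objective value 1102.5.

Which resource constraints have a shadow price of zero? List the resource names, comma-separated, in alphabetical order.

labor: 129/129 (binding)
clay: 219/232 (slack 13)
kiln: 174/174 (binding)
glaze: 225/249 (slack 24)
By complementary slackness, a constraint with positive slack has shadow price 0 → clay, glaze.

clay, glaze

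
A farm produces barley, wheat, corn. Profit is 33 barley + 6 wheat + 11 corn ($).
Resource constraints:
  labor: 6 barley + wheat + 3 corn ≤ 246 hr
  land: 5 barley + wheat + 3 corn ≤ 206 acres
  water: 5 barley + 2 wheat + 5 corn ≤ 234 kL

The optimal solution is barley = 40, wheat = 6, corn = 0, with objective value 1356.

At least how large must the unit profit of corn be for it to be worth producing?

Check each constraint at x*: labor 246/246 (tight); land 206/206 (tight); water 212/234 (slack 22).
By complementary slackness, y = 0 for the non-binding constraint.
The binding rows give the dual system: 6·y_labor + 5·y_land = 33 and 1·y_labor + 1·y_land = 6.
→ y_labor = 3 and y_land = 3.
corn enters the basis when its profit ≥ yᵀa₃ = 3·3 + 3·3 = 18.

18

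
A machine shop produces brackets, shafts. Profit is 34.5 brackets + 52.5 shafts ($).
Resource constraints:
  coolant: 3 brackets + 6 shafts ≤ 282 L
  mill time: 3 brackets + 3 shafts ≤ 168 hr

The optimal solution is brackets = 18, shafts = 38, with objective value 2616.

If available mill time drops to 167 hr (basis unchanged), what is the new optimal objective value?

2610.5

Both coolant and mill time are binding at x*.
Dual feasibility on the basic columns requires 3·y_coolant + 3·y_mill time = 34.5, 6·y_coolant + 3·y_mill time = 52.5.
Solving: y_coolant = 6, y_mill time = 5.5.
Δz = y_mill time·Δb = 5.5 × (-1) = -5.5, so new z* = 2616 − 5.5 = 2610.5.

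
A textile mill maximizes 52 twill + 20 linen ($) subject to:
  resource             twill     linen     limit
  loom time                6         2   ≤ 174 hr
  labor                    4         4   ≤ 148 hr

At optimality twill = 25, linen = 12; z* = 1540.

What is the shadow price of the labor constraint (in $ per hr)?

1

Both loom time and labor are binding at x*.
From A_Bᵀ y = c: 6·y_loom time + 4·y_labor = 52; 2·y_loom time + 4·y_labor = 20.
This yields shadow prices y_loom time = 8, y_labor = 1.
Shadow price of labor = 1.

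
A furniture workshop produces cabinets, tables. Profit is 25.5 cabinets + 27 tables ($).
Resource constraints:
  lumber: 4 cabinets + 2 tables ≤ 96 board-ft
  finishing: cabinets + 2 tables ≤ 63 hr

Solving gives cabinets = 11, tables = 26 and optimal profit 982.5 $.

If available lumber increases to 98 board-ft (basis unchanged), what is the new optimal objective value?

At the optimum: lumber uses 96 of 96 (binding); finishing uses 63 of 63 (binding).
Dual feasibility on the basic columns requires 4·y_lumber + 1·y_finishing = 25.5, 2·y_lumber + 2·y_finishing = 27.
This yields shadow prices y_lumber = 4, y_finishing = 9.5.
Δz = y_lumber·Δb = 4 × (2) = 8, so new z* = 982.5 + 8 = 990.5.

990.5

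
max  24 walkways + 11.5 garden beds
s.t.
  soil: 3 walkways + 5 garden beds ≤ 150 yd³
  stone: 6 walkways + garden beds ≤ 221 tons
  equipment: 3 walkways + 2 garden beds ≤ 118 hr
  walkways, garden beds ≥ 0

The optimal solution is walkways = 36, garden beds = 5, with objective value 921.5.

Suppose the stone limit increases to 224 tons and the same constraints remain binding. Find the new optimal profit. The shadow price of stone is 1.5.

926

Δb = 3, so new z* = 921.5 + (1.5)·(3) = 921.5 + 4.5 = 926.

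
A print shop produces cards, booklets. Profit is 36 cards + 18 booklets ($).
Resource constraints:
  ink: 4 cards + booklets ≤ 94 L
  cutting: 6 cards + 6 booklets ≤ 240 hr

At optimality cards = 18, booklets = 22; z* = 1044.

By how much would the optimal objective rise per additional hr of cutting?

2

At the optimum: ink uses 94 of 94 (binding); cutting uses 240 of 240 (binding).
The binding rows give the dual system: 4·y_ink + 6·y_cutting = 36 and 1·y_ink + 6·y_cutting = 18.
This yields shadow prices y_ink = 6, y_cutting = 2.
Shadow price of cutting = 2.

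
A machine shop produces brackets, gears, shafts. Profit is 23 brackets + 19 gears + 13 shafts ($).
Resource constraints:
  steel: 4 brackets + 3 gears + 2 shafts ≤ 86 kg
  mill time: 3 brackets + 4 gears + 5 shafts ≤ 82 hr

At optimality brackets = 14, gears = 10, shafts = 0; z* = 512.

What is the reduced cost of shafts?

Both steel and mill time are binding at x*.
From A_Bᵀ y = c: 4·y_steel + 3·y_mill time = 23; 3·y_steel + 4·y_mill time = 19.
Solving: y_steel = 5, y_mill time = 1.
Reduced cost of shafts: c₃ − yᵀa₃ = 13 − (5·2 + 1·5) = 13 − 15 = -2.

-2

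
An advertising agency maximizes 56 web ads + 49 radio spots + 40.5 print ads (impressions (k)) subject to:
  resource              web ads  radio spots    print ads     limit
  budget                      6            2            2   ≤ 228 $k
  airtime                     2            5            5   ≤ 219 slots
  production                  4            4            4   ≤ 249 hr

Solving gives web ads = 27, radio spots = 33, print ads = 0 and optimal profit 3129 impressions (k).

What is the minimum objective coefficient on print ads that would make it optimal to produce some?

49

Check each constraint at x*: budget 228/228 (tight); airtime 219/219 (tight); production 240/249 (slack 9).
Slack constraints have shadow price 0 (complementary slackness).
Dual feasibility on the basic columns requires 6·y_budget + 2·y_airtime = 56, 2·y_budget + 5·y_airtime = 49.
This yields shadow prices y_budget = 7, y_airtime = 7.
print ads enters the basis when its profit ≥ yᵀa₃ = 7·2 + 7·5 = 49.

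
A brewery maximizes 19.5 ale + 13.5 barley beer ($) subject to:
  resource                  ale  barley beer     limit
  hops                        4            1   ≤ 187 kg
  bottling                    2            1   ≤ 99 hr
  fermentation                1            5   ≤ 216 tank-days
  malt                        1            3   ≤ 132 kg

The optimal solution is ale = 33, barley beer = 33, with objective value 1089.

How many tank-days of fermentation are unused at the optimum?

fermentation used = 1·33 + 5·33 = 198; slack = 216 − 198 = 18.

18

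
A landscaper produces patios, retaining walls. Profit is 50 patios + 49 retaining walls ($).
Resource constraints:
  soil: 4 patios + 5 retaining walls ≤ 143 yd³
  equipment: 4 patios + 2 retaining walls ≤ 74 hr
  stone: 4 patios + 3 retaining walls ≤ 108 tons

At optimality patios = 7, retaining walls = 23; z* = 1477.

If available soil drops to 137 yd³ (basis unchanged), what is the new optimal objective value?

Binding: soil and equipment. Non-binding: stone (11 unused).
Slack constraints have shadow price 0 (complementary slackness).
From A_Bᵀ y = c: 4·y_soil + 4·y_equipment = 50; 5·y_soil + 2·y_equipment = 49.
Solving: y_soil = 8, y_equipment = 4.5.
Δz = y_soil·Δb = 8 × (-6) = -48, so new z* = 1477 − 48 = 1429.

1429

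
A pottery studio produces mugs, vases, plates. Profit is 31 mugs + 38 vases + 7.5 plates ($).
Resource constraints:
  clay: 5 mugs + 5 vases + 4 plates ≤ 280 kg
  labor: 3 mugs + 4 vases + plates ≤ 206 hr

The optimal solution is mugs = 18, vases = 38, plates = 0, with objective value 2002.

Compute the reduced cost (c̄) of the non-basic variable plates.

Both clay and labor are binding at x*.
Dual feasibility on the basic columns requires 5·y_clay + 3·y_labor = 31, 5·y_clay + 4·y_labor = 38.
Solving: y_clay = 2, y_labor = 7.
Reduced cost of plates: c₃ − yᵀa₃ = 7.5 − (2·4 + 7·1) = 7.5 − 15 = -7.5.

-7.5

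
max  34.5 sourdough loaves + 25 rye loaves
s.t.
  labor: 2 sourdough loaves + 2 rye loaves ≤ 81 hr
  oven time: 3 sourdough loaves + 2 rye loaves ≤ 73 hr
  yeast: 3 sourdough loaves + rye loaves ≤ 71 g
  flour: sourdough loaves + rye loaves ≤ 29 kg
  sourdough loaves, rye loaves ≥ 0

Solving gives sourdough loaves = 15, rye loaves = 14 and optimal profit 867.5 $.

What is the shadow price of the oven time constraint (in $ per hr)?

9.5

At the optimum: labor uses 58 of 81 (slack = 23); oven time uses 73 of 73 (binding); yeast uses 59 of 71 (slack = 12); flour uses 29 of 29 (binding).
Since labor, yeast are not tight, their duals are 0.
Dual feasibility on the basic columns requires 3·y_oven time + 1·y_flour = 34.5, 2·y_oven time + 1·y_flour = 25.
Solving: y_oven time = 9.5, y_flour = 6.
Shadow price of oven time = 9.5.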